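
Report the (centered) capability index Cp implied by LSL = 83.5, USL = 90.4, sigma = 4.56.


Cp = (USL - LSL) / (6 * sigma)
= (90.4 - 83.5) / (6 * 4.56)
= 6.9000 / 27.3600
= 0.2522

0.2522


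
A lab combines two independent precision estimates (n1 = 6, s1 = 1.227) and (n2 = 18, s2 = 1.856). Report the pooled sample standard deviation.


s_p = sqrt(((n1-1)*s1^2 + (n2-1)*s2^2) / (n1+n2-2))
numerator = (6-1)*1.227^2 + (18-1)*1.856^2 = 7.527645 + 58.560512 = 66.088157
denominator = 6 + 18 - 2 = 22
s_p^2 = 66.088157 / 22 = 3.0040071
s_p = sqrt(3.0040071) = 1.7332

1.7332


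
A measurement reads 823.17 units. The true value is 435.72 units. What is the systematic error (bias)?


Systematic error = measured - true
= 823.17 - 435.72
= 387.4500

387.4500


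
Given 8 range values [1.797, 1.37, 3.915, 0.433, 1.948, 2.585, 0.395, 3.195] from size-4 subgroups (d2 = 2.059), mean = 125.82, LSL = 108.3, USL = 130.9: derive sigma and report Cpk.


R_bar = (1.797 + 1.37 + 3.915 + 0.433 + 1.948 + 2.585 + 0.395 + 3.195) / 8 = 1.95475
sigma = R_bar / d2 = 1.95475 / 2.059 = 0.94936863
Cp = (USL - LSL)/(6*sigma) = (130.9 - 108.3)/(6*0.94936863) = 3.9675
Cpu = (130.9 - 125.82)/(3*0.94936863) = 1.7836
Cpl = (125.82 - 108.3)/(3*0.94936863) = 6.1515
Cpk = min(Cpu, Cpl) = 1.7836

1.7836


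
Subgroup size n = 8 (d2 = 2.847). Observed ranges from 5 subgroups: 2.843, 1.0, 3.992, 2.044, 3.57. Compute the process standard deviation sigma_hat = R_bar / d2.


R_bar = (2.843 + 1.0 + 3.992 + 2.044 + 3.57) / 5
R_bar = 13.449 / 5 = 2.6898
sigma_hat = R_bar / d2 = 2.6898 / 2.847 = 0.9448

0.9448


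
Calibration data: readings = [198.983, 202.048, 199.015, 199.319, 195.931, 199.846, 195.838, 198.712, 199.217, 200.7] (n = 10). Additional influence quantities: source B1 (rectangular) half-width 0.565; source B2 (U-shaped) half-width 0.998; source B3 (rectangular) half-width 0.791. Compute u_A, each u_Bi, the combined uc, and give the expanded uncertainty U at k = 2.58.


mean = (198.983 + 202.048 + 199.015 + 199.319 + 195.931 + 199.846 + 195.838 + 198.712 + 199.217 + 200.7) / 10 = 198.9609
s = sqrt(sum((x - mean)^2)/(n-1)) = 1.9011705
u_A = s / sqrt(n) = 1.9011705 / sqrt(10) = 0.6012029
u_B1 = 0.565 / sqrt(3) = 0.3262029
u_B2 = 0.998 / sqrt(2) = 0.70569257
u_B3 = 0.791 / sqrt(3) = 0.45668406
uc = sqrt(0.6012029^2 + 0.3262029^2 + 0.70569257^2 + 0.45668406^2) = 1.0837046
U = k * uc = 2.58 * 1.0837046
U = 2.7960

2.7960


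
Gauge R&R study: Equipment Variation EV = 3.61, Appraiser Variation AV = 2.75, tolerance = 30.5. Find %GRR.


GRR = sqrt(EV^2 + AV^2) = sqrt(3.61^2 + 2.75^2) = 4.5381274
%GRR = GRR / tol * 100 = 4.5381274 / 30.5 * 100
%GRR = 14.8791

14.8791


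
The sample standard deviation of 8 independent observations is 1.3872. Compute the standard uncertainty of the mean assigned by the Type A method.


u_A = s / sqrt(n)
u_A = 1.3872 / sqrt(8)
u_A = 1.3872 / 2.8284271
u_A = 0.4904

0.4904


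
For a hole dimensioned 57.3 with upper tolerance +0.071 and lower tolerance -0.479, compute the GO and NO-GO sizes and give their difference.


GO = nominal - lower_tol (smallest hole = maximum material condition)
GO = 57.3 - 0.479 = 56.821
NO-GO = nominal + upper_tol (largest hole = least material condition)
NO-GO = 57.3 + 0.071 = 57.371
spread = NO-GO - GO = 57.371 - 56.821 = 0.5500

0.5500


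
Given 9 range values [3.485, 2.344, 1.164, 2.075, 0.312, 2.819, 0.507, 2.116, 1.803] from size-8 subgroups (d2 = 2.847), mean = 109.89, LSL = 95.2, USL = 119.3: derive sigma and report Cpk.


R_bar = (3.485 + 2.344 + 1.164 + 2.075 + 0.312 + 2.819 + 0.507 + 2.116 + 1.803) / 9 = 1.8472222
sigma = R_bar / d2 = 1.8472222 / 2.847 = 0.64883112
Cp = (USL - LSL)/(6*sigma) = (119.3 - 95.2)/(6*0.64883112) = 6.1906
Cpu = (119.3 - 109.89)/(3*0.64883112) = 4.8343
Cpl = (109.89 - 95.2)/(3*0.64883112) = 7.5469
Cpk = min(Cpu, Cpl) = 4.8343

4.8343


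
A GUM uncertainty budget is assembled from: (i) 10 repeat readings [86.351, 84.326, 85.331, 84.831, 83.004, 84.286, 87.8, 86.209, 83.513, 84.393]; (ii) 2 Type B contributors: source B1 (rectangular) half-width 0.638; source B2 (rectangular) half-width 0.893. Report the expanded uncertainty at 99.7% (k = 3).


mean = (86.351 + 84.326 + 85.331 + 84.831 + 83.004 + 84.286 + 87.8 + 86.209 + 83.513 + 84.393) / 10 = 85.0044
s = sqrt(sum((x - mean)^2)/(n-1)) = 1.4450112
u_A = s / sqrt(n) = 1.4450112 / sqrt(10) = 0.45695266
u_B1 = 0.638 / sqrt(3) = 0.36834947
u_B2 = 0.893 / sqrt(3) = 0.51557379
uc = sqrt(0.45695266^2 + 0.36834947^2 + 0.51557379^2) = 0.78121917
U = k * uc = 3 * 0.78121917
U = 2.3437

2.3437


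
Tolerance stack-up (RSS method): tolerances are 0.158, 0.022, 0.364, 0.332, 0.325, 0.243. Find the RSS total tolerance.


RSS = sqrt(0.158^2 + 0.022^2 + 0.364^2 + 0.332^2 + 0.325^2 + 0.243^2)
= sqrt(0.432842)
= 0.6579

0.6579


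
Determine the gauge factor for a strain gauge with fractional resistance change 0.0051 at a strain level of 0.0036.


GF = (dR/R) / epsilon
= 0.0051 / 0.0036
= 1.4167

1.4167


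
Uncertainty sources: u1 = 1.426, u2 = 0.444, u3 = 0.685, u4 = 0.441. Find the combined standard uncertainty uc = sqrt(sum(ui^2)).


uc = sqrt(1.426^2 + 0.444^2 + 0.685^2 + 0.441^2)
uc = sqrt(2.894318)
uc = 1.7013

1.7013


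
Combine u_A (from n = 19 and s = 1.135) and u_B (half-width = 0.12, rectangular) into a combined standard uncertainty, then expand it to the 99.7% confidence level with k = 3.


u_A = s / sqrt(n) = 1.135 / sqrt(19) = 0.26038686
u_B = half_width / sqrt(3) = 0.12 / sqrt(3) = 0.069282032
uc = sqrt(u_A^2 + u_B^2) = sqrt(0.26038686^2 + 0.069282032^2) = 0.26944632
U = k * uc = 3 * 0.26944632
U = 0.8083

0.8083


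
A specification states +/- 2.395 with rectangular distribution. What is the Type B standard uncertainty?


u_B = half_width / sqrt(3)
u_B = 2.395 / 1.7320508
u_B = 1.3828

1.3828


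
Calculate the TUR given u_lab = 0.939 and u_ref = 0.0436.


TUR = u_lab / u_ref
= 0.939 / 0.0436
= 21.5367

21.5367


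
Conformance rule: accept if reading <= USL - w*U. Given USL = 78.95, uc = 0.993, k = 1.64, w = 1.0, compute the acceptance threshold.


U = k * uc = 1.64 * 0.993 = 1.62852
guard band g = w * U = 1.0 * 1.62852 = 1.62852
AL = USL - g = 78.95 - 1.62852
AL = 77.3215

77.3215


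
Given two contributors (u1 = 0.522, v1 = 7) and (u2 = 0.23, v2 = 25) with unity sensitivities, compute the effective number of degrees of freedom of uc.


uc = sqrt(u1^2 + u2^2) = sqrt(0.522^2 + 0.23^2) = 0.5704244
v_eff = uc^4 / (u1^4/v1 + u2^4/v2)
= 0.5704244^4 / (0.522^4/7 + 0.23^4/25)
= 0.10587474 / 0.010718726
v_eff = 9.8775

9.8775


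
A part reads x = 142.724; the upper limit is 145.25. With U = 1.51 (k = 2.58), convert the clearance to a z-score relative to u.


u = U / k = 1.51 / 2.58 = 0.58527132
margin = |USL - x| = |145.25 - 142.724| = 2.526
z = margin / u = 2.526 / 0.58527132
z = 4.3159

4.3159


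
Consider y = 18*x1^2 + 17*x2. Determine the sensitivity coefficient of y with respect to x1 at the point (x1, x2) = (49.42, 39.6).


y = 18*x1^2 + 17*x2
dy/dx1 = 2*18*x1
Evaluate at x1 = 49.42: c1 = 36 * 49.42
c1 = 1779.1200

1779.1200


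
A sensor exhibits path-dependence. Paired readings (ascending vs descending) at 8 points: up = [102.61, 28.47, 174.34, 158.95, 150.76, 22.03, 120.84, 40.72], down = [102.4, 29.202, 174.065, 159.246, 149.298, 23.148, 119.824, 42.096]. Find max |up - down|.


|102.61 - 102.4| = 0.2100
|28.47 - 29.202| = 0.7320
|174.34 - 174.065| = 0.2750
|158.95 - 159.246| = 0.2960
|150.76 - 149.298| = 1.4620
|22.03 - 23.148| = 1.1180
|120.84 - 119.824| = 1.0160
|40.72 - 42.096| = 1.3760
hysteresis = max(diffs) = 1.4620

1.4620


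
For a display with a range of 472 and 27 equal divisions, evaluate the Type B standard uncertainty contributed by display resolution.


resolution = range / divisions
resolution = 472 / 27 = 17.481481
u_res = resolution / (2*sqrt(3))
u_res = 17.481481 / 3.4641016
u_res = 5.0465

5.0465


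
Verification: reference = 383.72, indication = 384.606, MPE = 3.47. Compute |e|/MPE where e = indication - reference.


e = indication - reference = 384.606 - 383.72 = 0.8860
|e| = 0.8860
ratio = |e| / MPE = 0.8860 / 3.47
ratio = 0.2553

0.2553


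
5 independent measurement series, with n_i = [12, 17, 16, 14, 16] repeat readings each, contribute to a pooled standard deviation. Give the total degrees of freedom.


nu = sum_i (n_i - 1)
nu = ((12 - 1) + (17 - 1) + (16 - 1) + (14 - 1) + (16 - 1))
nu = 11 + 16 + 15 + 13 + 15
nu = 70

70


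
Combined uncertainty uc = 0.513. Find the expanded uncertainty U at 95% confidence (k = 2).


U = k * uc
U = 2 * 0.513
U = 1.0260

1.0260


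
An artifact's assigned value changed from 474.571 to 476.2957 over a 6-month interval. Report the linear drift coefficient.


rate = (v2 - v1) / months
= (476.2957 - 474.571) / 6
= 1.7247 / 6
= 0.2874

0.2874


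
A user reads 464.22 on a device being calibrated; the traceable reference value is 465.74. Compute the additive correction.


Correction = standard - reading
= 465.74 - 464.22
= 1.5200

1.5200


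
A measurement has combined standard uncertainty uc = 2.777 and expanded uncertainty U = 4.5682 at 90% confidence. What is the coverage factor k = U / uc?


k = U / uc
k = 4.5682 / 2.777
k = 1.645

1.645


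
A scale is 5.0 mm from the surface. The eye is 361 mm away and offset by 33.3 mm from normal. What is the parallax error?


error = h * offset / d
= 5.0 * 33.3 / 361
= 0.4612

0.4612


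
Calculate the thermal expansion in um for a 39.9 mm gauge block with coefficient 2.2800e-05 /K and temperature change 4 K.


dL = L * alpha * dT
= 39.9 * 2.2800e-05 * 4
= 0.0036389 mm
dL_um = 0.0036389 * 1000 = 3.6389 um

3.6389


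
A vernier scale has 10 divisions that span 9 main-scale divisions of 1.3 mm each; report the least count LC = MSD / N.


LC = MSD / n_div
= 1.3 / 10
= 0.1300

0.1300


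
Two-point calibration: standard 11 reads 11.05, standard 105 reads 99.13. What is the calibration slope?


slope = (y2 - y1) / (x2 - x1)
= (99.13 - 11.05) / (105 - 11)
= 88.0800 / 94
= 0.9370

0.9370


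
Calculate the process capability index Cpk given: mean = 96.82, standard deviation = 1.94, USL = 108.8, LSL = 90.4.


Cpu = (USL - mean) / (3*sigma) = (108.8 - 96.82) / (3*1.94) = 2.0584
Cpl = (mean - LSL) / (3*sigma) = (96.82 - 90.4) / (3*1.94) = 1.1031
Cpk = min(Cpu, Cpl) = 1.1031

1.1031


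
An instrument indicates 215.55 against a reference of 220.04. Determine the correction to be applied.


Correction = standard - reading
= 220.04 - 215.55
= 4.4900

4.4900


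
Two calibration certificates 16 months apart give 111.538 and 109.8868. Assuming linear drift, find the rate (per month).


rate = (v2 - v1) / months
= (109.8868 - 111.538) / 16
= -1.6512 / 16
= -0.1032

-0.1032


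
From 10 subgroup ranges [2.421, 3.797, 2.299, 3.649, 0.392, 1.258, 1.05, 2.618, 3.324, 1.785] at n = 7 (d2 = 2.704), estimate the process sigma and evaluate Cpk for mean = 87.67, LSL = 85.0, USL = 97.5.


R_bar = (2.421 + 3.797 + 2.299 + 3.649 + 0.392 + 1.258 + 1.05 + 2.618 + 3.324 + 1.785) / 10 = 2.2593
sigma = R_bar / d2 = 2.2593 / 2.704 = 0.83553994
Cp = (USL - LSL)/(6*sigma) = (97.5 - 85.0)/(6*0.83553994) = 2.4934
Cpu = (97.5 - 87.67)/(3*0.83553994) = 3.9216
Cpl = (87.67 - 85.0)/(3*0.83553994) = 1.0652
Cpk = min(Cpu, Cpl) = 1.0652

1.0652


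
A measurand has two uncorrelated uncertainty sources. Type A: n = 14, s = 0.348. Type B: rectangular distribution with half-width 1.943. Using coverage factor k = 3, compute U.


u_A = s / sqrt(n) = 0.348 / sqrt(14) = 0.093006912
u_B = half_width / sqrt(3) = 1.943 / sqrt(3) = 1.1217916
uc = sqrt(u_A^2 + u_B^2) = sqrt(0.093006912^2 + 1.1217916^2) = 1.1256406
U = k * uc = 3 * 1.1256406
U = 3.3769

3.3769


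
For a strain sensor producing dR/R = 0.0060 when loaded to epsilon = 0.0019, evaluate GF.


GF = (dR/R) / epsilon
= 0.0060 / 0.0019
= 3.1579

3.1579


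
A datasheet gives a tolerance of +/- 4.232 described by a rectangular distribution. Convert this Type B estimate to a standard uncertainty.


u_B = half_width / sqrt(3)
u_B = 4.232 / 1.7320508
u_B = 2.4433

2.4433


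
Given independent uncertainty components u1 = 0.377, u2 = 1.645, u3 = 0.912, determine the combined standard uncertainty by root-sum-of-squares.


uc = sqrt(0.377^2 + 1.645^2 + 0.912^2)
uc = sqrt(3.679898)
uc = 1.9183

1.9183


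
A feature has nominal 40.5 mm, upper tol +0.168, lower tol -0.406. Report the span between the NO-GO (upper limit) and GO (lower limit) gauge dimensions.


GO = nominal - lower_tol (smallest hole = maximum material condition)
GO = 40.5 - 0.406 = 40.094
NO-GO = nominal + upper_tol (largest hole = least material condition)
NO-GO = 40.5 + 0.168 = 40.668
spread = NO-GO - GO = 40.668 - 40.094 = 0.5740

0.5740


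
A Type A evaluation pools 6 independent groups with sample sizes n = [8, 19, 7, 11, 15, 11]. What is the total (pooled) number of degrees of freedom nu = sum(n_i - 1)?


nu = sum_i (n_i - 1)
nu = ((8 - 1) + (19 - 1) + (7 - 1) + (11 - 1) + (15 - 1) + (11 - 1))
nu = 7 + 18 + 6 + 10 + 14 + 10
nu = 65

65


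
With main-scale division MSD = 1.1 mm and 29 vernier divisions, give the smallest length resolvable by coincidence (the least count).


LC = MSD / n_div
= 1.1 / 29
= 0.0379

0.0379


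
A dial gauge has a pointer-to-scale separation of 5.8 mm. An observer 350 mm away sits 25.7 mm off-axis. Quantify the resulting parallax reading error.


error = h * offset / d
= 5.8 * 25.7 / 350
= 0.4259

0.4259


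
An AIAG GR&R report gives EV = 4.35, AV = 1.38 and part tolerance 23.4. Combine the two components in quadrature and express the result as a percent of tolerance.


GRR = sqrt(EV^2 + AV^2) = sqrt(4.35^2 + 1.38^2) = 4.5636499
%GRR = GRR / tol * 100 = 4.5636499 / 23.4 * 100
%GRR = 19.5028

19.5028


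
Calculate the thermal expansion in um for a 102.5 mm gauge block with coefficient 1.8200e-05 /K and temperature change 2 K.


dL = L * alpha * dT
= 102.5 * 1.8200e-05 * 2
= 0.0037310 mm
dL_um = 0.0037310 * 1000 = 3.7310 um

3.7310


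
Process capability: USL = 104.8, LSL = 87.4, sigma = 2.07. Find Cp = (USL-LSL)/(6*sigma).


Cp = (USL - LSL) / (6 * sigma)
= (104.8 - 87.4) / (6 * 2.07)
= 17.4000 / 12.4200
= 1.4010

1.4010


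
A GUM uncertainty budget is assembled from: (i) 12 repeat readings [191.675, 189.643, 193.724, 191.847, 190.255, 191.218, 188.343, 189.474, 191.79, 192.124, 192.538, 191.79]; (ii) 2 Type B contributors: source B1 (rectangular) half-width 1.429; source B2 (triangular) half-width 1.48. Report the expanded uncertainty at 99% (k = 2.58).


mean = (191.675 + 189.643 + 193.724 + 191.847 + 190.255 + 191.218 + 188.343 + 189.474 + 191.79 + 192.124 + 192.538 + 191.79) / 12 = 191.20175
s = sqrt(sum((x - mean)^2)/(n-1)) = 1.5019417
u_A = s / sqrt(n) = 1.5019417 / sqrt(12) = 0.43357322
u_B1 = 1.429 / sqrt(3) = 0.82503353
u_B2 = 1.48 / sqrt(6) = 0.60420747
uc = sqrt(0.43357322^2 + 0.82503353^2 + 0.60420747^2) = 1.1107352
U = k * uc = 2.58 * 1.1107352
U = 2.8657

2.8657


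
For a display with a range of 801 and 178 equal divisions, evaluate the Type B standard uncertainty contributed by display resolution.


resolution = range / divisions
resolution = 801 / 178 = 4.5
u_res = resolution / (2*sqrt(3))
u_res = 4.5 / 3.4641016
u_res = 1.2990

1.2990


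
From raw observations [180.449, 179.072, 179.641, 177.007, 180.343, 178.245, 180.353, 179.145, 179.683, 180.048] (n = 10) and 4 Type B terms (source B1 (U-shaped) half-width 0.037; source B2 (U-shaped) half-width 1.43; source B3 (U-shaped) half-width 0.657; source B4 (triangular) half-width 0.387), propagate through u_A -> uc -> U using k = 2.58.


mean = (180.449 + 179.072 + 179.641 + 177.007 + 180.343 + 178.245 + 180.353 + 179.145 + 179.683 + 180.048) / 10 = 179.3986
s = sqrt(sum((x - mean)^2)/(n-1)) = 1.089801
u_A = s / sqrt(n) = 1.089801 / sqrt(10) = 0.34462534
u_B1 = 0.037 / sqrt(2) = 0.026162951
u_B2 = 1.43 / sqrt(2) = 1.0111627
u_B3 = 0.657 / sqrt(2) = 0.46456916
u_B4 = 0.387 / sqrt(6) = 0.15799209
uc = sqrt(0.34462534^2 + 0.026162951^2 + 1.0111627^2 + 0.46456916^2 + 0.15799209^2) = 1.1758772
U = k * uc = 2.58 * 1.1758772
U = 3.0338

3.0338


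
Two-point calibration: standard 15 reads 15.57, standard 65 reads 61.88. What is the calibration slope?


slope = (y2 - y1) / (x2 - x1)
= (61.88 - 15.57) / (65 - 15)
= 46.3100 / 50
= 0.9262

0.9262


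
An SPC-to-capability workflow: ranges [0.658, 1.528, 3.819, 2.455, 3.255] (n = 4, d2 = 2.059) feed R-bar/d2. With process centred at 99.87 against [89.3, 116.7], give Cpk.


R_bar = (0.658 + 1.528 + 3.819 + 2.455 + 3.255) / 5 = 2.343
sigma = R_bar / d2 = 2.343 / 2.059 = 1.137931
Cp = (USL - LSL)/(6*sigma) = (116.7 - 89.3)/(6*1.137931) = 4.0131
Cpu = (116.7 - 99.87)/(3*1.137931) = 4.9300
Cpl = (99.87 - 89.3)/(3*1.137931) = 3.0963
Cpk = min(Cpu, Cpl) = 3.0963

3.0963


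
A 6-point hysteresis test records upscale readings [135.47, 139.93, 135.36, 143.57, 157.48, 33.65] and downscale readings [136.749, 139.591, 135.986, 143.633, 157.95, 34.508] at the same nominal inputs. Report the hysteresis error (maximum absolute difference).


|135.47 - 136.749| = 1.2790
|139.93 - 139.591| = 0.3390
|135.36 - 135.986| = 0.6260
|143.57 - 143.633| = 0.0630
|157.48 - 157.95| = 0.4700
|33.65 - 34.508| = 0.8580
hysteresis = max(diffs) = 1.2790

1.2790


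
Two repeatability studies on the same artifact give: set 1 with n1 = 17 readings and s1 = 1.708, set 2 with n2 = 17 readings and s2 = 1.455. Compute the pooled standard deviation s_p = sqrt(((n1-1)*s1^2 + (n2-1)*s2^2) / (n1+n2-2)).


s_p = sqrt(((n1-1)*s1^2 + (n2-1)*s2^2) / (n1+n2-2))
numerator = (17-1)*1.708^2 + (17-1)*1.455^2 = 46.676224 + 33.8724 = 80.548624
denominator = 17 + 17 - 2 = 32
s_p^2 = 80.548624 / 32 = 2.5171445
s_p = sqrt(2.5171445) = 1.5866

1.5866


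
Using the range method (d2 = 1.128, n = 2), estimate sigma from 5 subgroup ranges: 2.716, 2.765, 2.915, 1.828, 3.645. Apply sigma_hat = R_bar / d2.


R_bar = (2.716 + 2.765 + 2.915 + 1.828 + 3.645) / 5
R_bar = 13.869 / 5 = 2.7738
sigma_hat = R_bar / d2 = 2.7738 / 1.128 = 2.4590

2.4590


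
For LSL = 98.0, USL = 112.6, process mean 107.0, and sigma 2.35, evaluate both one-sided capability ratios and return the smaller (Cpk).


Cpu = (USL - mean) / (3*sigma) = (112.6 - 107.0) / (3*2.35) = 0.7943
Cpl = (mean - LSL) / (3*sigma) = (107.0 - 98.0) / (3*2.35) = 1.2766
Cpk = min(Cpu, Cpl) = 0.7943

0.7943


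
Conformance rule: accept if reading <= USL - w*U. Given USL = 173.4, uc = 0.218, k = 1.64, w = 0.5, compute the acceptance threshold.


U = k * uc = 1.64 * 0.218 = 0.35752
guard band g = w * U = 0.5 * 0.35752 = 0.17876
AL = USL - g = 173.4 - 0.17876
AL = 173.2212

173.2212


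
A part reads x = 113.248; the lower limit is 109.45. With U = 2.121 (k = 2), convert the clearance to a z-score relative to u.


u = U / k = 2.121 / 2 = 1.0605
margin = |LSL - x| = |109.45 - 113.248| = 3.798
z = margin / u = 3.798 / 1.0605
z = 3.5813

3.5813


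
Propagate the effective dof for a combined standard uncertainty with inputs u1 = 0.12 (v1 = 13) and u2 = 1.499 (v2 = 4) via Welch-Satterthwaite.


uc = sqrt(u1^2 + u2^2) = sqrt(0.12^2 + 1.499^2) = 1.5037955
v_eff = uc^4 / (u1^4/v1 + u2^4/v2)
= 1.5037955^4 / (0.12^4/13 + 1.499^4/4)
= 5.1139341 / 1.2622693
v_eff = 4.0514

4.0514


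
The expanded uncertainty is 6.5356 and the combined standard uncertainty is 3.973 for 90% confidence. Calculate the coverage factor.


k = U / uc
k = 6.5356 / 3.973
k = 1.645

1.645


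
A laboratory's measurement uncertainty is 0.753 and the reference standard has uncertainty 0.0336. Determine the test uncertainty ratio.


TUR = u_lab / u_ref
= 0.753 / 0.0336
= 22.4107

22.4107


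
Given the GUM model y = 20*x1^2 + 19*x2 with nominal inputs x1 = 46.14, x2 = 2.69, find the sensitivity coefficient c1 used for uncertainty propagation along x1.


y = 20*x1^2 + 19*x2
dy/dx1 = 2*20*x1
Evaluate at x1 = 46.14: c1 = 40 * 46.14
c1 = 1845.6000

1845.6000


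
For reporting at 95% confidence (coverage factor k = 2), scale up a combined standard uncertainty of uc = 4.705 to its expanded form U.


U = k * uc
U = 2 * 4.705
U = 9.4100

9.4100


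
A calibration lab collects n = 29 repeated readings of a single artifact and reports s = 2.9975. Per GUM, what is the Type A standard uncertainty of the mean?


u_A = s / sqrt(n)
u_A = 2.9975 / sqrt(29)
u_A = 2.9975 / 5.3851648
u_A = 0.5566

0.5566


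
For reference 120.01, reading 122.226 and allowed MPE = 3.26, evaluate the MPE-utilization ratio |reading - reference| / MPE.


e = indication - reference = 122.226 - 120.01 = 2.2160
|e| = 2.2160
ratio = |e| / MPE = 2.2160 / 3.26
ratio = 0.6798

0.6798


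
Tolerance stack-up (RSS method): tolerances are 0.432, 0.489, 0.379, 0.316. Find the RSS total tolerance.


RSS = sqrt(0.432^2 + 0.489^2 + 0.379^2 + 0.316^2)
= sqrt(0.669242)
= 0.8181

0.8181


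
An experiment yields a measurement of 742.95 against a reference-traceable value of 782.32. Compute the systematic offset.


Systematic error = measured - true
= 742.95 - 782.32
= -39.3700

-39.3700


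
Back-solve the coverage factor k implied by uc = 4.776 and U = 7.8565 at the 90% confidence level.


k = U / uc
k = 7.8565 / 4.776
k = 1.645

1.645


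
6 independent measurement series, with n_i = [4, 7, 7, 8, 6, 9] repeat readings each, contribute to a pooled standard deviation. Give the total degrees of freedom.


nu = sum_i (n_i - 1)
nu = ((4 - 1) + (7 - 1) + (7 - 1) + (8 - 1) + (6 - 1) + (9 - 1))
nu = 3 + 6 + 6 + 7 + 5 + 8
nu = 35

35


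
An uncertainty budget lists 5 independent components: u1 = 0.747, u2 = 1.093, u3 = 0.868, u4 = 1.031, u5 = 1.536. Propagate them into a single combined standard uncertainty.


uc = sqrt(0.747^2 + 1.093^2 + 0.868^2 + 1.031^2 + 1.536^2)
uc = sqrt(5.928339)
uc = 2.4348

2.4348


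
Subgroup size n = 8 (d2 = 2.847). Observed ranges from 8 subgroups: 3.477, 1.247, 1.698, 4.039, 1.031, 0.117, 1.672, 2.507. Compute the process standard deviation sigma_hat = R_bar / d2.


R_bar = (3.477 + 1.247 + 1.698 + 4.039 + 1.031 + 0.117 + 1.672 + 2.507) / 8
R_bar = 15.788 / 8 = 1.9735
sigma_hat = R_bar / d2 = 1.9735 / 2.847 = 0.6932

0.6932


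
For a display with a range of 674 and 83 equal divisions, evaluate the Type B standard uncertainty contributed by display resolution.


resolution = range / divisions
resolution = 674 / 83 = 8.1204819
u_res = resolution / (2*sqrt(3))
u_res = 8.1204819 / 3.4641016
u_res = 2.3442

2.3442


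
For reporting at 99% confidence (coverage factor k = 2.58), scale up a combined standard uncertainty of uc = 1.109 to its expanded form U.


U = k * uc
U = 2.58 * 1.109
U = 2.8612

2.8612


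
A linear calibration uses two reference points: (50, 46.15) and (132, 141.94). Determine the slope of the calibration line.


slope = (y2 - y1) / (x2 - x1)
= (141.94 - 46.15) / (132 - 50)
= 95.7900 / 82
= 1.1682

1.1682


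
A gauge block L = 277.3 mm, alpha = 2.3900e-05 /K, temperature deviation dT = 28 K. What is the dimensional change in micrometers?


dL = L * alpha * dT
= 277.3 * 2.3900e-05 * 28
= 0.1855692 mm
dL_um = 0.1855692 * 1000 = 185.5692 um

185.5692


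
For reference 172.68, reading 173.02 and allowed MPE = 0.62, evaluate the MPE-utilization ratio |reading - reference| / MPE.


e = indication - reference = 173.02 - 172.68 = 0.3400
|e| = 0.3400
ratio = |e| / MPE = 0.3400 / 0.62
ratio = 0.5484

0.5484


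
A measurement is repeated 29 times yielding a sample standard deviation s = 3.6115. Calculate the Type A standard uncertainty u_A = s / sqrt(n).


u_A = s / sqrt(n)
u_A = 3.6115 / sqrt(29)
u_A = 3.6115 / 5.3851648
u_A = 0.6706

0.6706


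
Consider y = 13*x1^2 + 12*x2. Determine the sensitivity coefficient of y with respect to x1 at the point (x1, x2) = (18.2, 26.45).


y = 13*x1^2 + 12*x2
dy/dx1 = 2*13*x1
Evaluate at x1 = 18.2: c1 = 26 * 18.2
c1 = 473.2000

473.2000


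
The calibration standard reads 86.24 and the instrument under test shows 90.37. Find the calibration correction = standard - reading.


Correction = standard - reading
= 86.24 - 90.37
= -4.1300

-4.1300


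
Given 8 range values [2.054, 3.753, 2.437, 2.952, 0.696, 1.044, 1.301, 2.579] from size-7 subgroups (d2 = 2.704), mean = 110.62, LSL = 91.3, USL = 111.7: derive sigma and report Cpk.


R_bar = (2.054 + 3.753 + 2.437 + 2.952 + 0.696 + 1.044 + 1.301 + 2.579) / 8 = 2.102
sigma = R_bar / d2 = 2.102 / 2.704 = 0.77736686
Cp = (USL - LSL)/(6*sigma) = (111.7 - 91.3)/(6*0.77736686) = 4.3737
Cpu = (111.7 - 110.62)/(3*0.77736686) = 0.4631
Cpl = (110.62 - 91.3)/(3*0.77736686) = 8.2844
Cpk = min(Cpu, Cpl) = 0.4631

0.4631


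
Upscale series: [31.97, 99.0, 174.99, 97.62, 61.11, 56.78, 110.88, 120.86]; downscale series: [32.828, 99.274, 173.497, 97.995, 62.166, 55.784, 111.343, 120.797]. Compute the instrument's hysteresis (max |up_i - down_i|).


|31.97 - 32.828| = 0.8580
|99.0 - 99.274| = 0.2740
|174.99 - 173.497| = 1.4930
|97.62 - 97.995| = 0.3750
|61.11 - 62.166| = 1.0560
|56.78 - 55.784| = 0.9960
|110.88 - 111.343| = 0.4630
|120.86 - 120.797| = 0.0630
hysteresis = max(diffs) = 1.4930

1.4930


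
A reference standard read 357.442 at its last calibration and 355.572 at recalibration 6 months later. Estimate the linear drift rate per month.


rate = (v2 - v1) / months
= (355.572 - 357.442) / 6
= -1.8700 / 6
= -0.3117

-0.3117


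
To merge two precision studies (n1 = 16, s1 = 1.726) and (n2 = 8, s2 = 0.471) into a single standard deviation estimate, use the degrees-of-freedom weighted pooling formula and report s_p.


s_p = sqrt(((n1-1)*s1^2 + (n2-1)*s2^2) / (n1+n2-2))
numerator = (16-1)*1.726^2 + (8-1)*0.471^2 = 44.68614 + 1.552887 = 46.239027
denominator = 16 + 8 - 2 = 22
s_p^2 = 46.239027 / 22 = 2.101774
s_p = sqrt(2.101774) = 1.4497

1.4497


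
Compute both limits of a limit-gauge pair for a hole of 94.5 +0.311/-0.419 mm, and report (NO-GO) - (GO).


GO = nominal - lower_tol (smallest hole = maximum material condition)
GO = 94.5 - 0.419 = 94.081
NO-GO = nominal + upper_tol (largest hole = least material condition)
NO-GO = 94.5 + 0.311 = 94.811
spread = NO-GO - GO = 94.811 - 94.081 = 0.7300

0.7300


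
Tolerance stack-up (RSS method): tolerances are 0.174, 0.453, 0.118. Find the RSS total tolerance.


RSS = sqrt(0.174^2 + 0.453^2 + 0.118^2)
= sqrt(0.249409)
= 0.4994

0.4994


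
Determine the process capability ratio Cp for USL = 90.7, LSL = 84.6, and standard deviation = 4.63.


Cp = (USL - LSL) / (6 * sigma)
= (90.7 - 84.6) / (6 * 4.63)
= 6.1000 / 27.7800
= 0.2196

0.2196


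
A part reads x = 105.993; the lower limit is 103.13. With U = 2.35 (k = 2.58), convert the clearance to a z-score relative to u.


u = U / k = 2.35 / 2.58 = 0.91085271
margin = |LSL - x| = |103.13 - 105.993| = 2.863
z = margin / u = 2.863 / 0.91085271
z = 3.1432

3.1432


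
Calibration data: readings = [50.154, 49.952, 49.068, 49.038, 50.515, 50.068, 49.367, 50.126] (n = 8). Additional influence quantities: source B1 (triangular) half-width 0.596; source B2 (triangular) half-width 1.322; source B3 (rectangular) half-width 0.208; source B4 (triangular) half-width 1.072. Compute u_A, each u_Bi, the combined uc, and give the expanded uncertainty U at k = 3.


mean = (50.154 + 49.952 + 49.068 + 49.038 + 50.515 + 50.068 + 49.367 + 50.126) / 8 = 49.786
s = sqrt(sum((x - mean)^2)/(n-1)) = 0.55293167
u_A = s / sqrt(n) = 0.55293167 / sqrt(8) = 0.19549087
u_B1 = 0.596 / sqrt(6) = 0.24331598
u_B2 = 1.322 / sqrt(6) = 0.53970424
u_B3 = 0.208 / sqrt(3) = 0.12008886
u_B4 = 1.072 / sqrt(6) = 0.43764217
uc = sqrt(0.19549087^2 + 0.24331598^2 + 0.53970424^2 + 0.12008886^2 + 0.43764217^2) = 0.77113683
U = k * uc = 3 * 0.77113683
U = 2.3134

2.3134


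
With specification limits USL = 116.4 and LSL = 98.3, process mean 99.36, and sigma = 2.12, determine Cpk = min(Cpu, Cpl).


Cpu = (USL - mean) / (3*sigma) = (116.4 - 99.36) / (3*2.12) = 2.6792
Cpl = (mean - LSL) / (3*sigma) = (99.36 - 98.3) / (3*2.12) = 0.1667
Cpk = min(Cpu, Cpl) = 0.1667

0.1667


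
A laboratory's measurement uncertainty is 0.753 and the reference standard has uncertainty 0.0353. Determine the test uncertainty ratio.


TUR = u_lab / u_ref
= 0.753 / 0.0353
= 21.3314

21.3314


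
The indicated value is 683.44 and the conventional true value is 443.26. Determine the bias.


Systematic error = measured - true
= 683.44 - 443.26
= 240.1800

240.1800


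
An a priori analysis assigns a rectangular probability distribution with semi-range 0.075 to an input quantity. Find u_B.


u_B = half_width / sqrt(3)
u_B = 0.075 / 1.7320508
u_B = 0.0433

0.0433


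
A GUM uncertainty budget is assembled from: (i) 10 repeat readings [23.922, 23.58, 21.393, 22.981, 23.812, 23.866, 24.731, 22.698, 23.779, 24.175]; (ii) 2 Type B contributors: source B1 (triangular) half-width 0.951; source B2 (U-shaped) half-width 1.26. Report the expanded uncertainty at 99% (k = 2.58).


mean = (23.922 + 23.58 + 21.393 + 22.981 + 23.812 + 23.866 + 24.731 + 22.698 + 23.779 + 24.175) / 10 = 23.4937
s = sqrt(sum((x - mean)^2)/(n-1)) = 0.93191727
u_A = s / sqrt(n) = 0.93191727 / sqrt(10) = 0.29469812
u_B1 = 0.951 / sqrt(6) = 0.38824412
u_B2 = 1.26 / sqrt(2) = 0.89095454
uc = sqrt(0.29469812^2 + 0.38824412^2 + 0.89095454^2) = 1.015569
U = k * uc = 2.58 * 1.015569
U = 2.6202

2.6202


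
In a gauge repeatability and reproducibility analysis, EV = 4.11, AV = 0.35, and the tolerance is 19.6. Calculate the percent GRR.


GRR = sqrt(EV^2 + AV^2) = sqrt(4.11^2 + 0.35^2) = 4.1248758
%GRR = GRR / tol * 100 = 4.1248758 / 19.6 * 100
%GRR = 21.0453

21.0453


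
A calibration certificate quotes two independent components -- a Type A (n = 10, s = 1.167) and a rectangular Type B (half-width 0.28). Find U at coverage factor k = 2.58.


u_A = s / sqrt(n) = 1.167 / sqrt(10) = 0.3690378
u_B = half_width / sqrt(3) = 0.28 / sqrt(3) = 0.16165808
uc = sqrt(u_A^2 + u_B^2) = sqrt(0.3690378^2 + 0.16165808^2) = 0.40289233
U = k * uc = 2.58 * 0.40289233
U = 1.0395

1.0395


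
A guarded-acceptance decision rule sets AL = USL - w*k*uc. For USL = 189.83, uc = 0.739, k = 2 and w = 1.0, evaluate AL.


U = k * uc = 2 * 0.739 = 1.478
guard band g = w * U = 1.0 * 1.478 = 1.478
AL = USL - g = 189.83 - 1.478
AL = 188.3520

188.3520


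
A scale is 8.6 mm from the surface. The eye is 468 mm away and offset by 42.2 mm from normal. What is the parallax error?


error = h * offset / d
= 8.6 * 42.2 / 468
= 0.7755

0.7755


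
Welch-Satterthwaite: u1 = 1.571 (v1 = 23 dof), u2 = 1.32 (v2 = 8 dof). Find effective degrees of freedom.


uc = sqrt(u1^2 + u2^2) = sqrt(1.571^2 + 1.32^2) = 2.0519359
v_eff = uc^4 / (u1^4/v1 + u2^4/v2)
= 2.0519359^4 / (1.571^4/23 + 1.32^4/8)
= 17.727813 / 0.64433065
v_eff = 27.5135

27.5135


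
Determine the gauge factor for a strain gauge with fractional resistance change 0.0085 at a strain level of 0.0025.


GF = (dR/R) / epsilon
= 0.0085 / 0.0025
= 3.4000

3.4000


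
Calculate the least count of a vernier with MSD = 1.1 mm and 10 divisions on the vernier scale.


LC = MSD / n_div
= 1.1 / 10
= 0.1100

0.1100


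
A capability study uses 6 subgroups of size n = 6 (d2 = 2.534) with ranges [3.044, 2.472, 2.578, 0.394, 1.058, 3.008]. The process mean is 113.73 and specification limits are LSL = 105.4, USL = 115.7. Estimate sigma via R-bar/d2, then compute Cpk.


R_bar = (3.044 + 2.472 + 2.578 + 0.394 + 1.058 + 3.008) / 6 = 2.0923333
sigma = R_bar / d2 = 2.0923333 / 2.534 = 0.82570375
Cp = (USL - LSL)/(6*sigma) = (115.7 - 105.4)/(6*0.82570375) = 2.0790
Cpu = (115.7 - 113.73)/(3*0.82570375) = 0.7953
Cpl = (113.73 - 105.4)/(3*0.82570375) = 3.3628
Cpk = min(Cpu, Cpl) = 0.7953

0.7953


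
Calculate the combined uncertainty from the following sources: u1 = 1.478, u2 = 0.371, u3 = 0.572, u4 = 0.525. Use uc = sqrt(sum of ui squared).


uc = sqrt(1.478^2 + 0.371^2 + 0.572^2 + 0.525^2)
uc = sqrt(2.924934)
uc = 1.7102

1.7102


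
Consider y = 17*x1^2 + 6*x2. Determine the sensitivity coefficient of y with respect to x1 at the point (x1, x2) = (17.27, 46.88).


y = 17*x1^2 + 6*x2
dy/dx1 = 2*17*x1
Evaluate at x1 = 17.27: c1 = 34 * 17.27
c1 = 587.1800

587.1800


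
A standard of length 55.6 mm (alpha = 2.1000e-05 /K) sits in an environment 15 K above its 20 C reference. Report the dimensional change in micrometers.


dL = L * alpha * dT
= 55.6 * 2.1000e-05 * 15
= 0.0175140 mm
dL_um = 0.0175140 * 1000 = 17.5140 um

17.5140


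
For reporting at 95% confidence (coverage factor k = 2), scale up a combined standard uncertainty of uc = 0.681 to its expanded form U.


U = k * uc
U = 2 * 0.681
U = 1.3620

1.3620


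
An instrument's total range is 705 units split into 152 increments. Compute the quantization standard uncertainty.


resolution = range / divisions
resolution = 705 / 152 = 4.6381579
u_res = resolution / (2*sqrt(3))
u_res = 4.6381579 / 3.4641016
u_res = 1.3389

1.3389


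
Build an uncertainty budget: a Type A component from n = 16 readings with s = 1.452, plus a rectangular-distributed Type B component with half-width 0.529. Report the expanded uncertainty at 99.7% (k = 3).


u_A = s / sqrt(n) = 1.452 / sqrt(16) = 0.363
u_B = half_width / sqrt(3) = 0.529 / sqrt(3) = 0.30541829
uc = sqrt(u_A^2 + u_B^2) = sqrt(0.363^2 + 0.30541829^2) = 0.47439365
U = k * uc = 3 * 0.47439365
U = 1.4232

1.4232


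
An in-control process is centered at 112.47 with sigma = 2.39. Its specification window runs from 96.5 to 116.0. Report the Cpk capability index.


Cpu = (USL - mean) / (3*sigma) = (116.0 - 112.47) / (3*2.39) = 0.4923
Cpl = (mean - LSL) / (3*sigma) = (112.47 - 96.5) / (3*2.39) = 2.2273
Cpk = min(Cpu, Cpl) = 0.4923

0.4923


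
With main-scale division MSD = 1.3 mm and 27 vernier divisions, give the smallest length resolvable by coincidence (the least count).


LC = MSD / n_div
= 1.3 / 27
= 0.0481

0.0481


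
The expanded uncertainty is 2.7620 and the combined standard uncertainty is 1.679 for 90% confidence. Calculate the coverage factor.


k = U / uc
k = 2.7620 / 1.679
k = 1.645

1.645


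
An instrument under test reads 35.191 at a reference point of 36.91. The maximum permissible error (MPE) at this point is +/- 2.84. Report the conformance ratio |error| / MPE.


e = indication - reference = 35.191 - 36.91 = -1.7190
|e| = 1.7190
ratio = |e| / MPE = 1.7190 / 2.84
ratio = 0.6053

0.6053


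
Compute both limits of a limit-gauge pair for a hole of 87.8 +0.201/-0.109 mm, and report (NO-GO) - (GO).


GO = nominal - lower_tol (smallest hole = maximum material condition)
GO = 87.8 - 0.109 = 87.691
NO-GO = nominal + upper_tol (largest hole = least material condition)
NO-GO = 87.8 + 0.201 = 88.001
spread = NO-GO - GO = 88.001 - 87.691 = 0.3100

0.3100


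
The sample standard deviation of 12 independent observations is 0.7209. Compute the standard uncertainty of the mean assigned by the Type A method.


u_A = s / sqrt(n)
u_A = 0.7209 / sqrt(12)
u_A = 0.7209 / 3.4641016
u_A = 0.2081

0.2081


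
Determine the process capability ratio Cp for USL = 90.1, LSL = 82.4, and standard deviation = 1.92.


Cp = (USL - LSL) / (6 * sigma)
= (90.1 - 82.4) / (6 * 1.92)
= 7.7000 / 11.5200
= 0.6684

0.6684


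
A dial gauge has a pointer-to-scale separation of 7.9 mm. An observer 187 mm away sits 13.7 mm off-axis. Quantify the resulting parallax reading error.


error = h * offset / d
= 7.9 * 13.7 / 187
= 0.5788

0.5788


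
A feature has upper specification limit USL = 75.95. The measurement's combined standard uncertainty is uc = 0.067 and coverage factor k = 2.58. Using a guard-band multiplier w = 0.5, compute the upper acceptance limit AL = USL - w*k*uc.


U = k * uc = 2.58 * 0.067 = 0.17286
guard band g = w * U = 0.5 * 0.17286 = 0.08643
AL = USL - g = 75.95 - 0.08643
AL = 75.8636

75.8636


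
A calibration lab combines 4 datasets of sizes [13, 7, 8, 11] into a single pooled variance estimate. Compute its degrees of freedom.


nu = sum_i (n_i - 1)
nu = ((13 - 1) + (7 - 1) + (8 - 1) + (11 - 1))
nu = 12 + 6 + 7 + 10
nu = 35

35


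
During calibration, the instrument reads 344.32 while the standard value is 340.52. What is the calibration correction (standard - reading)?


Correction = standard - reading
= 340.52 - 344.32
= -3.8000

-3.8000


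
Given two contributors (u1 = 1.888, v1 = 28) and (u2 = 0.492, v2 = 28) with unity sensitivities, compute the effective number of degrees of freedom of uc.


uc = sqrt(u1^2 + u2^2) = sqrt(1.888^2 + 0.492^2) = 1.951053
v_eff = uc^4 / (u1^4/v1 + u2^4/v2)
= 1.951053^4 / (1.888^4/28 + 0.492^4/28)
= 14.490263 / 0.45587746
v_eff = 31.7854

31.7854


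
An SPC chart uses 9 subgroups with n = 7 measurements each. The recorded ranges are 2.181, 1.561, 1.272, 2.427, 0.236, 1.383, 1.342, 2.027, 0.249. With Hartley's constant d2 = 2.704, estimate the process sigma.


R_bar = (2.181 + 1.561 + 1.272 + 2.427 + 0.236 + 1.383 + 1.342 + 2.027 + 0.249) / 9
R_bar = 12.678 / 9 = 1.4086667
sigma_hat = R_bar / d2 = 1.4086667 / 2.704 = 0.5210

0.5210


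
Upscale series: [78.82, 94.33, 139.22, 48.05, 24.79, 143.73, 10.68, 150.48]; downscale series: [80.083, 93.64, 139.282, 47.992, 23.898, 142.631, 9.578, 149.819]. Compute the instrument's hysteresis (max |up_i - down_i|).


|78.82 - 80.083| = 1.2630
|94.33 - 93.64| = 0.6900
|139.22 - 139.282| = 0.0620
|48.05 - 47.992| = 0.0580
|24.79 - 23.898| = 0.8920
|143.73 - 142.631| = 1.0990
|10.68 - 9.578| = 1.1020
|150.48 - 149.819| = 0.6610
hysteresis = max(diffs) = 1.2630

1.2630


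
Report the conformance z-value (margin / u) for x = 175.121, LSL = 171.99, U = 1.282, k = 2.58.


u = U / k = 1.282 / 2.58 = 0.49689922
margin = |LSL - x| = |171.99 - 175.121| = 3.131
z = margin / u = 3.131 / 0.49689922
z = 6.3011

6.3011


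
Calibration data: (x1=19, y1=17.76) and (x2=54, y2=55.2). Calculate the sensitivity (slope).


slope = (y2 - y1) / (x2 - x1)
= (55.2 - 17.76) / (54 - 19)
= 37.4400 / 35
= 1.0697

1.0697


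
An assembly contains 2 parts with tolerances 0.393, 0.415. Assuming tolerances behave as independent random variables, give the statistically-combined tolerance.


RSS = sqrt(0.393^2 + 0.415^2)
= sqrt(0.326674)
= 0.5716

0.5716


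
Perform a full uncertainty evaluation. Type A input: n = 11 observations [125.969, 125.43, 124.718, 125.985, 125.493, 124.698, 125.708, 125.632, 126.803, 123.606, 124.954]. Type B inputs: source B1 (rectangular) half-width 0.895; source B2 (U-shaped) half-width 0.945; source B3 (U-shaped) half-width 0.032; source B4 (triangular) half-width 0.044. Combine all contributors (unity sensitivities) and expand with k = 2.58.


mean = (125.969 + 125.43 + 124.718 + 125.985 + 125.493 + 124.698 + 125.708 + 125.632 + 126.803 + 123.606 + 124.954) / 11 = 125.3632727
s = sqrt(sum((x - mean)^2)/(n-1)) = 0.84575849
u_A = s / sqrt(n) = 0.84575849 / sqrt(11) = 0.25500578
u_B1 = 0.895 / sqrt(3) = 0.51672849
u_B2 = 0.945 / sqrt(2) = 0.66821591
u_B3 = 0.032 / sqrt(2) = 0.022627417
u_B4 = 0.044 / sqrt(6) = 0.017962925
uc = sqrt(0.25500578^2 + 0.51672849^2 + 0.66821591^2 + 0.022627417^2 + 0.017962925^2) = 0.88282696
U = k * uc = 2.58 * 0.88282696
U = 2.2777

2.2777


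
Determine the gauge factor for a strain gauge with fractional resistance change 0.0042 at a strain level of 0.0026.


GF = (dR/R) / epsilon
= 0.0042 / 0.0026
= 1.6154

1.6154


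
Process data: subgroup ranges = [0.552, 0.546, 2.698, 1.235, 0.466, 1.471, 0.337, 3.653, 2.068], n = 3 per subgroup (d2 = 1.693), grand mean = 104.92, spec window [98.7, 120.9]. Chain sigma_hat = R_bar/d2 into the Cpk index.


R_bar = (0.552 + 0.546 + 2.698 + 1.235 + 0.466 + 1.471 + 0.337 + 3.653 + 2.068) / 9 = 1.4473333
sigma = R_bar / d2 = 1.4473333 / 1.693 = 0.85489268
Cp = (USL - LSL)/(6*sigma) = (120.9 - 98.7)/(6*0.85489268) = 4.3280
Cpu = (120.9 - 104.92)/(3*0.85489268) = 6.2308
Cpl = (104.92 - 98.7)/(3*0.85489268) = 2.4253
Cpk = min(Cpu, Cpl) = 2.4253

2.4253
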